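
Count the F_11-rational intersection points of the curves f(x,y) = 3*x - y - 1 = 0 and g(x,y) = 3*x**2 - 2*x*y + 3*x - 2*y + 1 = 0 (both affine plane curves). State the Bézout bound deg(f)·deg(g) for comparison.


Common zeros: {(2, 5), (5, 3)}; count = 2; Bézout bound = 2.

deg(f) = 1, deg(g) = 2, so Bézout bound = 2.
Scan x ∈ F_11. For each x, list the y ∈ F_11 with f(x, y) ≡ 0 and those with g(x, y) ≡ 0 (mod 11); the common zeros in that column are the intersection.
  x = 0: f ≡ 0 at y ∈ {10}; g ≡ 0 at y ∈ {6}; common: ∅.
  x = 1: f ≡ 0 at y ∈ {2}; g ≡ 0 at y ∈ {10}; common: ∅.
  x = 2: f ≡ 0 at y ∈ {5}; g ≡ 0 at y ∈ {5}; common: {5}.
  x = 3: f ≡ 0 at y ∈ {8}; g ≡ 0 at y ∈ {6}; common: ∅.
  x = 4: f ≡ 0 at y ∈ {0}; g ≡ 0 at y ∈ {5}; common: ∅.
  x = 5: f ≡ 0 at y ∈ {3}; g ≡ 0 at y ∈ {3}; common: {3}.
  x = 6: f ≡ 0 at y ∈ {6}; g ≡ 0 at y ∈ {2}; common: ∅.
  x = 7: f ≡ 0 at y ∈ {9}; g ≡ 0 at y ∈ {3}; common: ∅.
  x = 8: f ≡ 0 at y ∈ {1}; g ≡ 0 at y ∈ {9}; common: ∅.
  x = 9: f ≡ 0 at y ∈ {4}; g ≡ 0 at y ∈ {2}; common: ∅.
  x = 10: f ≡ 0 at y ∈ {7}; g ≡ 0 at y ∈ ∅; common: ∅.
Collecting: common zeros = {(2, 5), (5, 3)}, so the count is 2.
Comparison with the Bézout bound: 2 ≤ 2 = deg(f)·deg(g), as expected for curves with no common component (the bound is attained).


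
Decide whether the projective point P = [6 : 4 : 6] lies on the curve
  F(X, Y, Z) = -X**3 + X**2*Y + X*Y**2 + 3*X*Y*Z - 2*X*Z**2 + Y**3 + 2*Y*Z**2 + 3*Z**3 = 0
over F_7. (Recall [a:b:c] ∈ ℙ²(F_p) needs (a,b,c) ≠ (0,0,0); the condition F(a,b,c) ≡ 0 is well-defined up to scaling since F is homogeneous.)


F(6,4,6) ≡ 2 (mod 7); P is NOT on the curve.

Evaluate F(6, 4, 6) term-by-term (mod 7).
  -X**3 ↦ -1·216·1·1 = -216
  X**2*Y ↦ 1·36·4·1 = 144
  X*Y**2 ↦ 1·6·16·1 = 96
  3*X*Y*Z ↦ 3·6·4·6 = 432
  -2*X*Z**2 ↦ -2·6·1·36 = -432
  Y**3 ↦ 1·1·64·1 = 64
  2*Y*Z**2 ↦ 2·1·4·36 = 288
  3*Z**3 ↦ 3·1·1·216 = 648
Sum: F(6, 4, 6) = (-216) + (144) + (96) + (432) + (-432) + (64) + (288) + (648) = 1024.
Reducing mod 7: 1024 ≡ 2 (mod 7).
Since F(a, b, c) ≡ 2 ≠ 0 (mod 7), P does NOT lie on the curve.


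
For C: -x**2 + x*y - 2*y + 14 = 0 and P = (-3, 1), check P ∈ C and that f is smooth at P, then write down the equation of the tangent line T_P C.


Tangent line at P: 7*x - 5*y + 26 = 0.

Step 1: f(-3, 1) = 0, so P lies on C.
Step 2: partial derivatives
  f_x(x, y) = -2*x + y, f_y(x, y) = x - 2.
  f_x(P) = 7, f_y(P) = -5 (gradient nonzero, so P is smooth).
Step 3: tangent line at P: 7·(x − -3) + -5·(y − 1) = 0.
Expanding: 7*x - 5*y + 26 = 0.


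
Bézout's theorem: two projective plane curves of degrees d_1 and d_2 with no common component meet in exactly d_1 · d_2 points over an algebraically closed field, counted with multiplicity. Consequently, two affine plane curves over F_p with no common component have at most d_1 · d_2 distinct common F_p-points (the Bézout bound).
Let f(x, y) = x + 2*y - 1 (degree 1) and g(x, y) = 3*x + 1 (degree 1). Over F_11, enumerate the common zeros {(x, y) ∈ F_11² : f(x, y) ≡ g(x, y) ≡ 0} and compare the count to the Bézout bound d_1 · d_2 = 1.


Common zeros: {(7, 8)}; count = 1; Bézout bound = 1.

deg(f) = 1, deg(g) = 1, so Bézout bound = 1.
Scan x ∈ F_11. For each x, list the y ∈ F_11 with f(x, y) ≡ 0 and those with g(x, y) ≡ 0 (mod 11); the common zeros in that column are the intersection.
  x = 0: f ≡ 0 at y ∈ {6}; g ≡ 0 at y ∈ ∅; common: ∅.
  x = 1: f ≡ 0 at y ∈ {0}; g ≡ 0 at y ∈ ∅; common: ∅.
  x = 2: f ≡ 0 at y ∈ {5}; g ≡ 0 at y ∈ ∅; common: ∅.
  x = 3: f ≡ 0 at y ∈ {10}; g ≡ 0 at y ∈ ∅; common: ∅.
  x = 4: f ≡ 0 at y ∈ {4}; g ≡ 0 at y ∈ ∅; common: ∅.
  x = 5: f ≡ 0 at y ∈ {9}; g ≡ 0 at y ∈ ∅; common: ∅.
  x = 6: f ≡ 0 at y ∈ {3}; g ≡ 0 at y ∈ ∅; common: ∅.
  x = 7: f ≡ 0 at y ∈ {8}; g ≡ 0 at y ∈ {0, 1, 2, 3, 4, 5, 6, 7, 8, 9, 10}; common: {8}.
  x = 8: f ≡ 0 at y ∈ {2}; g ≡ 0 at y ∈ ∅; common: ∅.
  x = 9: f ≡ 0 at y ∈ {7}; g ≡ 0 at y ∈ ∅; common: ∅.
  x = 10: f ≡ 0 at y ∈ {1}; g ≡ 0 at y ∈ ∅; common: ∅.
Collecting: common zeros = {(7, 8)}, so the count is 1.
Comparison with the Bézout bound: 1 ≤ 1 = deg(f)·deg(g), as expected for curves with no common component (the bound is attained).


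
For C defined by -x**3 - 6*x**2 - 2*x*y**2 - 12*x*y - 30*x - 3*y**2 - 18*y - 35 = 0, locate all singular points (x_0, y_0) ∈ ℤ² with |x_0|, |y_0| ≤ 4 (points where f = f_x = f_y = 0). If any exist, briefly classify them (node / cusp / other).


Singular points: {(-2, -3)}; classification: cusp.

Compute partial derivatives:
  f_x = -3*x**2 - 12*x - 2*y**2 - 12*y - 30.
  f_y = -4*x*y - 12*x - 6*y - 18.
Scan x_0 ∈ {−4, ..., 4}. For each x_0, f_y(x_0, y) is a polynomial in y; find its integer roots y ∈ {−4, ..., 4}, then test f_x and f at those candidates.
  x = -4: f_y(-4, y) = 10*y + 30; vanishes at y ∈ {-3}. (-4, -3): f_x = -12 ≠ 0.
  x = -3: f_y(-3, y) = 6*y + 18; vanishes at y ∈ {-3}. (-3, -3): f_x = -3 ≠ 0.
  x = -2: f_y(-2, y) = 2*y + 6; vanishes at y ∈ {-3}. (-2, -3): f_x = 0, f = 0 — SINGULAR.
  x = -1: f_y(-1, y) = -2*y - 6; vanishes at y ∈ {-3}. (-1, -3): f_x = -3 ≠ 0.
  x = 0: f_y(0, y) = -6*y - 18; vanishes at y ∈ {-3}. (0, -3): f_x = -12 ≠ 0.
  x = 1: f_y(1, y) = -10*y - 30; vanishes at y ∈ {-3}. (1, -3): f_x = -27 ≠ 0.
  x = 2: f_y(2, y) = -14*y - 42; vanishes at y ∈ {-3}. (2, -3): f_x = -48 ≠ 0.
  x = 3: f_y(3, y) = -18*y - 54; vanishes at y ∈ {-3}. (3, -3): f_x = -75 ≠ 0.
  x = 4: f_y(4, y) = -22*y - 66; vanishes at y ∈ {-3}. (4, -3): f_x = -108 ≠ 0.
Only singular point on the grid: (-2, -3).
Classify: substitute x = -2 + u, y = -3 + v and expand: f = -u**3 - 2*u*v**2 + v**2.
No constant or linear terms (consistent with a singular point). Quadratic part: v**2. Cubic part: -u**3 - 2*u*v**2.
The quadratic part v**2 is a perfect square, so there is a single (double) tangent line v = 0, i.e. y = -3. Restricting the cubic part to that line (v = 0) leaves -u**3 ≠ 0, so f is not divisible by v and the branch is v² ≈ u**3 to lowest order — this is a cusp.
Classification: cusp.


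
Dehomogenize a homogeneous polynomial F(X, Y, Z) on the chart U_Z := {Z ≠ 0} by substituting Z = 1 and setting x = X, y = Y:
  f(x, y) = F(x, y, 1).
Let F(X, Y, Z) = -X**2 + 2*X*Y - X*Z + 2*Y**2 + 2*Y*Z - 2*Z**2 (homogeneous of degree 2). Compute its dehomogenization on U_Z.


f(x, y) = -x**2 + 2*x*y - x + 2*y**2 + 2*y - 2

On U_Z we set Z = 1. Each monomial c·X^i·Y^j·Z^k in F becomes c·x^i·y^j·1^k = c·x^i·y^j.
Substituting Z = 1: F(X, Y, 1) = -x**2 + 2*x*y - x + 2*y**2 + 2*y - 2.
Note: deg(f) ≤ deg(F) = 2; strict inequality happens when F is divisible by Z (lost terms).


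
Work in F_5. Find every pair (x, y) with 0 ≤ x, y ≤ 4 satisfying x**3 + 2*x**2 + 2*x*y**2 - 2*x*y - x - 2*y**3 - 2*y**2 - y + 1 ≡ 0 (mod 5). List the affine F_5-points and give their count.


Affine F_5-points: {(0, 2), (1, 3), (2, 0), (2, 1), (4, 4)}; count = 5.

For each of the 25 pairs (x, y) ∈ F_5², evaluate f(x, y) mod 5. Record the zeros.
  x = 0: [0↦1, 1↦1, 2↦0, 3↦1, 4↦2]  zeros at y ∈ {2}
  x = 1: [0↦3, 1↦3, 2↦1, 3↦0, 4↦3]  zeros at y ∈ {3}
  x = 2: [0↦0, 1↦0, 2↦2, 3↦4, 4↦4]  zeros at y ∈ {0, 1}
  x = 3: [0↦3, 1↦3, 2↦4, 3↦4, 4↦1]  zeros at y ∈ ∅
  x = 4: [0↦3, 1↦3, 2↦3, 3↦1, 4↦0]  zeros at y ∈ {4}
Collecting zeros: affine points = {(0, 2), (1, 3), (2, 0), (2, 1), (4, 4)}.
Total count |C(F_5)_aff| = 5.


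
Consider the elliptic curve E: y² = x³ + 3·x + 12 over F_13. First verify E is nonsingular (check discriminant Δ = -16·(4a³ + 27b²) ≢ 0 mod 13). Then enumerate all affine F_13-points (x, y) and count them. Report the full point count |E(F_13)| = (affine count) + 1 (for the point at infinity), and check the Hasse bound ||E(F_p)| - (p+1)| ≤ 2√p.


Affine points = {(0, 5), (0, 8), (1, 4), (1, 9), (2, 0), (3, 3), (3, 10), (4, 6), (4, 7), (5, 3), (5, 10), (6, 5), (6, 8), (7, 5), (7, 8), (9, 1), (9, 12)}; affine count = 17; |E(F_13)| = 18.

Discriminant check: Δ ∝ 4a³ + 27b² = 4·3³ + 27·12² = 4·27 + 27·144 ≡ 5 (mod 13). Nonzero ⇒ E is nonsingular.
For each x ∈ F_13, compute rhs = x³ + 3·x + 12 mod 13, then count y ∈ F_13 with y² ≡ rhs.
  x = 0: rhs = 12, matching y values: 5, 8 (2 points).
  x = 1: rhs = 3, matching y values: 4, 9 (2 points).
  x = 2: rhs = 0, matching y values: 0 (1 points).
  x = 3: rhs = 9, matching y values: 3, 10 (2 points).
  x = 4: rhs = 10, matching y values: 6, 7 (2 points).
  x = 5: rhs = 9, matching y values: 3, 10 (2 points).
  x = 6: rhs = 12, matching y values: 5, 8 (2 points).
  x = 7: rhs = 12, matching y values: 5, 8 (2 points).
  x = 8: rhs = 2, matching y values: none (0 points).
  x = 9: rhs = 1, matching y values: 1, 12 (2 points).
  x = 10: rhs = 2, matching y values: none (0 points).
  x = 11: rhs = 11, matching y values: none (0 points).
  x = 12: rhs = 8, matching y values: none (0 points).
Total affine count: 17.
Full point count |E(F_13)| = 17 + 1 = 18.
Hasse bound: |18 − (13+1)| = |4| = 4 ≤ 2√13 ≈ 7.2111 ✓.


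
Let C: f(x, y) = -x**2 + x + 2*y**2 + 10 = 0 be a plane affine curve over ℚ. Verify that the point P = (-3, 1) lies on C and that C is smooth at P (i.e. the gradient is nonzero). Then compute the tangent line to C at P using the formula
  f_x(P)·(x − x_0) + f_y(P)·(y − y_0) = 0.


Tangent line at P: 7*x + 4*y + 17 = 0.

Step 1: f(-3, 1) = 0, so P lies on C.
Step 2: partial derivatives
  f_x(x, y) = 1 - 2*x, f_y(x, y) = 4*y.
  f_x(P) = 7, f_y(P) = 4 (gradient nonzero, so P is smooth).
Step 3: tangent line at P: 7·(x − -3) + 4·(y − 1) = 0.
Expanding: 7*x + 4*y + 17 = 0.


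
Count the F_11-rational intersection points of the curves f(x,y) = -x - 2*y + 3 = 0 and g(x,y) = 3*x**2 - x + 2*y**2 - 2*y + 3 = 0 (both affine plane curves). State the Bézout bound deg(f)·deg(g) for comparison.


Common zeros: {(5, 10), (10, 2)}; count = 2; Bézout bound = 2.

deg(f) = 1, deg(g) = 2, so Bézout bound = 2.
Scan x ∈ F_11. For each x, list the y ∈ F_11 with f(x, y) ≡ 0 and those with g(x, y) ≡ 0 (mod 11); the common zeros in that column are the intersection.
  x = 0: f ≡ 0 at y ∈ {7}; g ≡ 0 at y ∈ ∅; common: ∅.
  x = 1: f ≡ 0 at y ∈ {1}; g ≡ 0 at y ∈ ∅; common: ∅.
  x = 2: f ≡ 0 at y ∈ {6}; g ≡ 0 at y ∈ ∅; common: ∅.
  x = 3: f ≡ 0 at y ∈ {0}; g ≡ 0 at y ∈ ∅; common: ∅.
  x = 4: f ≡ 0 at y ∈ {5}; g ≡ 0 at y ∈ ∅; common: ∅.
  x = 5: f ≡ 0 at y ∈ {10}; g ≡ 0 at y ∈ {2, 10}; common: {10}.
  x = 6: f ≡ 0 at y ∈ {4}; g ≡ 0 at y ∈ {6}; common: ∅.
  x = 7: f ≡ 0 at y ∈ {9}; g ≡ 0 at y ∈ {0, 1}; common: ∅.
  x = 8: f ≡ 0 at y ∈ {3}; g ≡ 0 at y ∈ {0, 1}; common: ∅.
  x = 9: f ≡ 0 at y ∈ {8}; g ≡ 0 at y ∈ {6}; common: ∅.
  x = 10: f ≡ 0 at y ∈ {2}; g ≡ 0 at y ∈ {2, 10}; common: {2}.
Collecting: common zeros = {(5, 10), (10, 2)}, so the count is 2.
Comparison with the Bézout bound: 2 ≤ 2 = deg(f)·deg(g), as expected for curves with no common component (the bound is attained).


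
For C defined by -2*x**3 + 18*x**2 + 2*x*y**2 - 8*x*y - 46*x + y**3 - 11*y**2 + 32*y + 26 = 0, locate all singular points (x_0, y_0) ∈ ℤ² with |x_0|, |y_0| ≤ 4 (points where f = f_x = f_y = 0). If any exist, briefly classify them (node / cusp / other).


Singular points: {(3, 2)}; classification: cusp.

Compute partial derivatives:
  f_x = -6*x**2 + 36*x + 2*y**2 - 8*y - 46.
  f_y = 4*x*y - 8*x + 3*y**2 - 22*y + 32.
Scan x_0 ∈ {−4, ..., 4}. For each x_0, f_y(x_0, y) is a polynomial in y; find its integer roots y ∈ {−4, ..., 4}, then test f_x and f at those candidates.
  x = -4: f_y(-4, y) = 3*y**2 - 38*y + 64; vanishes at y ∈ {2}. (-4, 2): f_x = -294 ≠ 0.
  x = -3: f_y(-3, y) = 3*y**2 - 34*y + 56; vanishes at y ∈ {2}. (-3, 2): f_x = -216 ≠ 0.
  x = -2: f_y(-2, y) = 3*y**2 - 30*y + 48; vanishes at y ∈ {2}. (-2, 2): f_x = -150 ≠ 0.
  x = -1: f_y(-1, y) = 3*y**2 - 26*y + 40; vanishes at y ∈ {2}. (-1, 2): f_x = -96 ≠ 0.
  x = 0: f_y(0, y) = 3*y**2 - 22*y + 32; vanishes at y ∈ {2}. (0, 2): f_x = -54 ≠ 0.
  x = 1: f_y(1, y) = 3*y**2 - 18*y + 24; vanishes at y ∈ {2, 4}. (1, 2): f_x = -24 ≠ 0; (1, 4): f_x = -16 ≠ 0.
  x = 2: f_y(2, y) = 3*y**2 - 14*y + 16; vanishes at y ∈ {2}. (2, 2): f_x = -6 ≠ 0.
  x = 3: f_y(3, y) = 3*y**2 - 10*y + 8; vanishes at y ∈ {2}. (3, 2): f_x = 0, f = 0 — SINGULAR.
  x = 4: f_y(4, y) = 3*y**2 - 6*y; vanishes at y ∈ {0, 2}. (4, 0): f_x = 2 ≠ 0; (4, 2): f_x = -6 ≠ 0.
Only singular point on the grid: (3, 2).
Classify: substitute x = 3 + u, y = 2 + v and expand: f = -2*u**3 + 2*u*v**2 + v**3 + v**2.
No constant or linear terms (consistent with a singular point). Quadratic part: v**2. Cubic part: -2*u**3 + 2*u*v**2 + v**3.
The quadratic part v**2 is a perfect square, so there is a single (double) tangent line v = 0, i.e. y = 2. Restricting the cubic part to that line (v = 0) leaves -2*u**3 ≠ 0, so f is not divisible by v and the branch is v² ≈ 2*u**3 to lowest order — this is a cusp.
Classification: cusp.


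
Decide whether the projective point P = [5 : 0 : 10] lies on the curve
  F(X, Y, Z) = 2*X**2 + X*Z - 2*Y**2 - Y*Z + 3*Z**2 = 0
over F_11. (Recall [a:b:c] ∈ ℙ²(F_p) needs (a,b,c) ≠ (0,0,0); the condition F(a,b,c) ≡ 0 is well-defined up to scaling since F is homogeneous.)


F(5,0,10) ≡ 4 (mod 11); P is NOT on the curve.

Evaluate F(5, 0, 10) term-by-term (mod 11).
  2*X**2 ↦ 2·25·1·1 = 50
  X*Z ↦ 1·5·1·10 = 50
  -2*Y**2 ↦ -2·1·0·1 = 0
  -Y*Z ↦ -1·1·0·10 = 0
  3*Z**2 ↦ 3·1·1·100 = 300
Sum: F(5, 0, 10) = (50) + (50) + (0) + (0) + (300) = 400.
Reducing mod 11: 400 ≡ 4 (mod 11).
Since F(a, b, c) ≡ 4 ≠ 0 (mod 11), P does NOT lie on the curve.


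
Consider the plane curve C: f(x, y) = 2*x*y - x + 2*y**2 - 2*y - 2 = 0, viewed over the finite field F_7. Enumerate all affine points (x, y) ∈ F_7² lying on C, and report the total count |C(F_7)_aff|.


Affine F_7-points: {(2, 1), (2, 5), (3, 6), (4, 2), (5, 0), (5, 3)}; count = 6.

For each of the 49 pairs (x, y) ∈ F_7², evaluate f(x, y) mod 7. Record the zeros.
  x = 0: [0↦5, 1↦5, 2↦2, 3↦3, 4↦1, 5↦3, 6↦2]  zeros at y ∈ ∅
  x = 1: [0↦4, 1↦6, 2↦5, 3↦1, 4↦1, 5↦5, 6↦6]  zeros at y ∈ ∅
  x = 2: [0↦3, 1↦0, 2↦1, 3↦6, 4↦1, 5↦0, 6↦3]  zeros at y ∈ {1, 5}
  x = 3: [0↦2, 1↦1, 2↦4, 3↦4, 4↦1, 5↦2, 6↦0]  zeros at y ∈ {6}
  x = 4: [0↦1, 1↦2, 2↦0, 3↦2, 4↦1, 5↦4, 6↦4]  zeros at y ∈ {2}
  x = 5: [0↦0, 1↦3, 2↦3, 3↦0, 4↦1, 5↦6, 6↦1]  zeros at y ∈ {0, 3}
  x = 6: [0↦6, 1↦4, 2↦6, 3↦5, 4↦1, 5↦1, 6↦5]  zeros at y ∈ ∅
Collecting zeros: affine points = {(2, 1), (2, 5), (3, 6), (4, 2), (5, 0), (5, 3)}.
Total count |C(F_7)_aff| = 6.


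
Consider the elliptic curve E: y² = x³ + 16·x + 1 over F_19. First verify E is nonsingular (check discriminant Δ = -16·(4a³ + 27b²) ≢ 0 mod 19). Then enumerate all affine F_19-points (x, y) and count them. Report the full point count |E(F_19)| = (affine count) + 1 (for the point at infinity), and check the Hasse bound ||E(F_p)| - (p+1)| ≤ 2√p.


Affine points = {(0, 1), (0, 18), (3, 0), (5, 4), (5, 15), (6, 3), (6, 16), (7, 0), (9, 0), (11, 8), (11, 11), (14, 9), (14, 10), (15, 5), (15, 14)}; affine count = 15; |E(F_19)| = 16.

Discriminant check: Δ ∝ 4a³ + 27b² = 4·16³ + 27·1² = 4·4096 + 27·1 ≡ 14 (mod 19). Nonzero ⇒ E is nonsingular.
For each x ∈ F_19, compute rhs = x³ + 16·x + 1 mod 19, then count y ∈ F_19 with y² ≡ rhs.
  x = 0: rhs = 1, matching y values: 1, 18 (2 points).
  x = 1: rhs = 18, matching y values: none (0 points).
  x = 2: rhs = 3, matching y values: none (0 points).
  x = 3: rhs = 0, matching y values: 0 (1 points).
  x = 4: rhs = 15, matching y values: none (0 points).
  x = 5: rhs = 16, matching y values: 4, 15 (2 points).
  x = 6: rhs = 9, matching y values: 3, 16 (2 points).
  x = 7: rhs = 0, matching y values: 0 (1 points).
  x = 8: rhs = 14, matching y values: none (0 points).
  x = 9: rhs = 0, matching y values: 0 (1 points).
  x = 10: rhs = 2, matching y values: none (0 points).
  x = 11: rhs = 7, matching y values: 8, 11 (2 points).
  x = 12: rhs = 2, matching y values: none (0 points).
  x = 13: rhs = 12, matching y values: none (0 points).
  x = 14: rhs = 5, matching y values: 9, 10 (2 points).
  x = 15: rhs = 6, matching y values: 5, 14 (2 points).
  x = 16: rhs = 2, matching y values: none (0 points).
  x = 17: rhs = 18, matching y values: none (0 points).
  x = 18: rhs = 3, matching y values: none (0 points).
Total affine count: 15.
Full point count |E(F_19)| = 15 + 1 = 16.
Hasse bound: |16 − (19+1)| = |-4| = 4 ≤ 2√19 ≈ 8.7178 ✓.


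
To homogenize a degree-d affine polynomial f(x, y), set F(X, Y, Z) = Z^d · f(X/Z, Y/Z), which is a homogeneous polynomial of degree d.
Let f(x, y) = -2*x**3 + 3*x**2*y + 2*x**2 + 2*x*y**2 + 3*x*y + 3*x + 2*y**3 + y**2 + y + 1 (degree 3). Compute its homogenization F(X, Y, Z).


F(X, Y, Z) = -2*X**3 + 3*X**2*Y + 2*X**2*Z + 2*X*Y**2 + 3*X*Y*Z + 3*X*Z**2 + 2*Y**3 + Y**2*Z + Y*Z**2 + Z**3

deg(f) = 3.
Substitute x = X/Z, y = Y/Z into f, then multiply by Z^3.
  monomial -2·x^3·y^0 ↦ -2·X^3·Y^0·Z^0.
  monomial 3·x^2·y^1 ↦ 3·X^2·Y^1·Z^0.
  monomial 2·x^2·y^0 ↦ 2·X^2·Y^0·Z^1.
  monomial 2·x^1·y^2 ↦ 2·X^1·Y^2·Z^0.
  monomial 3·x^1·y^1 ↦ 3·X^1·Y^1·Z^1.
  monomial 3·x^1·y^0 ↦ 3·X^1·Y^0·Z^2.
  monomial 2·x^0·y^3 ↦ 2·X^0·Y^3·Z^0.
  monomial 1·x^0·y^2 ↦ 1·X^0·Y^2·Z^1.
  monomial 1·x^0·y^1 ↦ 1·X^0·Y^1·Z^2.
  monomial 1·x^0·y^0 ↦ 1·X^0·Y^0·Z^3.
Collecting: F(X, Y, Z) = -2*X**3 + 3*X**2*Y + 2*X**2*Z + 2*X*Y**2 + 3*X*Y*Z + 3*X*Z**2 + 2*Y**3 + Y**2*Z + Y*Z**2 + Z**3.


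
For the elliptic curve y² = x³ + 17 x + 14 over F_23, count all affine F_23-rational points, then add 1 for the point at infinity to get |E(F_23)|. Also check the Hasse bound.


Affine points = {(1, 3), (1, 20), (3, 0), (4, 10), (4, 13), (7, 4), (7, 19), (8, 8), (8, 15), (14, 11), (14, 12), (16, 9), (16, 14), (17, 8), (17, 15), (21, 8), (21, 15)}; affine count = 17; |E(F_23)| = 18.

Discriminant check: Δ ∝ 4a³ + 27b² = 4·17³ + 27·14² = 4·4913 + 27·196 ≡ 12 (mod 23). Nonzero ⇒ E is nonsingular.
For each x ∈ F_23, compute rhs = x³ + 17·x + 14 mod 23, then count y ∈ F_23 with y² ≡ rhs.
  x = 0: rhs = 14, matching y values: none (0 points).
  x = 1: rhs = 9, matching y values: 3, 20 (2 points).
  x = 2: rhs = 10, matching y values: none (0 points).
  x = 3: rhs = 0, matching y values: 0 (1 points).
  x = 4: rhs = 8, matching y values: 10, 13 (2 points).
  x = 5: rhs = 17, matching y values: none (0 points).
  x = 6: rhs = 10, matching y values: none (0 points).
  x = 7: rhs = 16, matching y values: 4, 19 (2 points).
  x = 8: rhs = 18, matching y values: 8, 15 (2 points).
  x = 9: rhs = 22, matching y values: none (0 points).
  x = 10: rhs = 11, matching y values: none (0 points).
  x = 11: rhs = 14, matching y values: none (0 points).
  x = 12: rhs = 14, matching y values: none (0 points).
  x = 13: rhs = 17, matching y values: none (0 points).
  x = 14: rhs = 6, matching y values: 11, 12 (2 points).
  x = 15: rhs = 10, matching y values: none (0 points).
  x = 16: rhs = 12, matching y values: 9, 14 (2 points).
  x = 17: rhs = 18, matching y values: 8, 15 (2 points).
  x = 18: rhs = 11, matching y values: none (0 points).
  x = 19: rhs = 20, matching y values: none (0 points).
  x = 20: rhs = 5, matching y values: none (0 points).
  x = 21: rhs = 18, matching y values: 8, 15 (2 points).
  x = 22: rhs = 19, matching y values: none (0 points).
Total affine count: 17.
Full point count |E(F_23)| = 17 + 1 = 18.
Hasse bound: |18 − (23+1)| = |-6| = 6 ≤ 2√23 ≈ 9.5917 ✓.


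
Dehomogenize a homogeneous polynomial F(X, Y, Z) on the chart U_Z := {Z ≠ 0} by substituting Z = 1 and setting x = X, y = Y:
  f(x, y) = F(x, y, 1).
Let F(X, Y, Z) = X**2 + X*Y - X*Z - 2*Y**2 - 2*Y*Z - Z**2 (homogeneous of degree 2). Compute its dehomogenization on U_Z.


f(x, y) = x**2 + x*y - x - 2*y**2 - 2*y - 1

On U_Z we set Z = 1. Each monomial c·X^i·Y^j·Z^k in F becomes c·x^i·y^j·1^k = c·x^i·y^j.
Substituting Z = 1: F(X, Y, 1) = x**2 + x*y - x - 2*y**2 - 2*y - 1.
Note: deg(f) ≤ deg(F) = 2; strict inequality happens when F is divisible by Z (lost terms).


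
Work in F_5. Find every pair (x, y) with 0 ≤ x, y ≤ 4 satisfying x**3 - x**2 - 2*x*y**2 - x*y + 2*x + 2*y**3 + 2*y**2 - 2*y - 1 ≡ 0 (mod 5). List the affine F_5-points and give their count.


Affine F_5-points: {(0, 3), (1, 1), (4, 0), (4, 1), (4, 2)}; count = 5.

For each of the 25 pairs (x, y) ∈ F_5², evaluate f(x, y) mod 5. Record the zeros.
  x = 0: [0↦4, 1↦1, 2↦4, 3↦0, 4↦1]  zeros at y ∈ {3}
  x = 1: [0↦1, 1↦0, 2↦1, 3↦1, 4↦2]  zeros at y ∈ {1}
  x = 2: [0↦2, 1↦3, 2↦2, 3↦1, 4↦2]  zeros at y ∈ ∅
  x = 3: [0↦3, 1↦1, 2↦3, 3↦1, 4↦2]  zeros at y ∈ ∅
  x = 4: [0↦0, 1↦0, 2↦0, 3↦2, 4↦3]  zeros at y ∈ {0, 1, 2}
Collecting zeros: affine points = {(0, 3), (1, 1), (4, 0), (4, 1), (4, 2)}.
Total count |C(F_5)_aff| = 5.


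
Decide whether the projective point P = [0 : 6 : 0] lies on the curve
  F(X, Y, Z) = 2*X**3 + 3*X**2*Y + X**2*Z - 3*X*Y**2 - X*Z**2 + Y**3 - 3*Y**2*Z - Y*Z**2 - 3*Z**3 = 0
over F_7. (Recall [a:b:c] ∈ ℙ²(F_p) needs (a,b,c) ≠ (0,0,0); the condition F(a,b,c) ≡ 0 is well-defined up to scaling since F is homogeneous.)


F(0,6,0) ≡ 6 (mod 7); P is NOT on the curve.

Evaluate F(0, 6, 0) term-by-term (mod 7).
  2*X**3 ↦ 2·0·1·1 = 0
  3*X**2*Y ↦ 3·0·6·1 = 0
  X**2*Z ↦ 1·0·1·0 = 0
  -3*X*Y**2 ↦ -3·0·36·1 = 0
  -X*Z**2 ↦ -1·0·1·0 = 0
  Y**3 ↦ 1·1·216·1 = 216
  -3*Y**2*Z ↦ -3·1·36·0 = 0
  -Y*Z**2 ↦ -1·1·6·0 = 0
  -3*Z**3 ↦ -3·1·1·0 = 0
Sum: F(0, 6, 0) = (0) + (0) + (0) + (0) + (0) + (216) + (0) + (0) + (0) = 216.
Reducing mod 7: 216 ≡ 6 (mod 7).
Since F(a, b, c) ≡ 6 ≠ 0 (mod 7), P does NOT lie on the curve.


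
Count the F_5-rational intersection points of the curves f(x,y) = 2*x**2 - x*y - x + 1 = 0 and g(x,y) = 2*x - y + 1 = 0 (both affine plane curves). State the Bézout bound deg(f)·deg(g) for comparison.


Common zeros: {(3, 2)}; count = 1; Bézout bound = 2.

deg(f) = 2, deg(g) = 1, so Bézout bound = 2.
Scan x ∈ F_5. For each x, list the y ∈ F_5 with f(x, y) ≡ 0 and those with g(x, y) ≡ 0 (mod 5); the common zeros in that column are the intersection.
  x = 0: f ≡ 0 at y ∈ ∅; g ≡ 0 at y ∈ {1}; common: ∅.
  x = 1: f ≡ 0 at y ∈ {2}; g ≡ 0 at y ∈ {3}; common: ∅.
  x = 2: f ≡ 0 at y ∈ {1}; g ≡ 0 at y ∈ {0}; common: ∅.
  x = 3: f ≡ 0 at y ∈ {2}; g ≡ 0 at y ∈ {2}; common: {2}.
  x = 4: f ≡ 0 at y ∈ {1}; g ≡ 0 at y ∈ {4}; common: ∅.
Collecting: common zeros = {(3, 2)}, so the count is 1.
Comparison with the Bézout bound: 1 ≤ 2 = deg(f)·deg(g), as expected for curves with no common component (the affine F_5-count falls short of the bound because intersections may lie at infinity, over extension fields, or carry multiplicity).


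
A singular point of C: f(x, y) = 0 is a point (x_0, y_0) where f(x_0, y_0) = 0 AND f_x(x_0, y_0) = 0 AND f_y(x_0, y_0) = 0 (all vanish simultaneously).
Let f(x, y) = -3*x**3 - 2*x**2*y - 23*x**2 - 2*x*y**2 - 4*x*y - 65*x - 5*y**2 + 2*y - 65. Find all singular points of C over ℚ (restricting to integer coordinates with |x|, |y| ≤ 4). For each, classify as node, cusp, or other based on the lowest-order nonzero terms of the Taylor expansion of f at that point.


Singular points: {(-3, 2)}; classification: cusp.

Compute partial derivatives:
  f_x = -9*x**2 - 4*x*y - 46*x - 2*y**2 - 4*y - 65.
  f_y = -2*x**2 - 4*x*y - 4*x - 10*y + 2.
Scan x_0 ∈ {−4, ..., 4}. For each x_0, f_y(x_0, y) is a polynomial in y; find its integer roots y ∈ {−4, ..., 4}, then test f_x and f at those candidates.
  x = -4: f_y(-4, y) = 6*y - 14; no integer root y with |y| ≤ 4.
  x = -3: f_y(-3, y) = 2*y - 4; vanishes at y ∈ {2}. (-3, 2): f_x = 0, f = 0 — SINGULAR.
  x = -2: f_y(-2, y) = 2 - 2*y; vanishes at y ∈ {1}. (-2, 1): f_x = -7 ≠ 0.
  x = -1: f_y(-1, y) = 4 - 6*y; no integer root y with |y| ≤ 4.
  x = 0: f_y(0, y) = 2 - 10*y; no integer root y with |y| ≤ 4.
  x = 1: f_y(1, y) = -14*y - 4; no integer root y with |y| ≤ 4.
  x = 2: f_y(2, y) = -18*y - 14; no integer root y with |y| ≤ 4.
  x = 3: f_y(3, y) = -22*y - 28; no integer root y with |y| ≤ 4.
  x = 4: f_y(4, y) = -26*y - 46; no integer root y with |y| ≤ 4.
Only singular point on the grid: (-3, 2).
Classify: substitute x = -3 + u, y = 2 + v and expand: f = -3*u**3 - 2*u**2*v - 2*u*v**2 + v**2.
No constant or linear terms (consistent with a singular point). Quadratic part: v**2. Cubic part: -3*u**3 - 2*u**2*v - 2*u*v**2.
The quadratic part v**2 is a perfect square, so there is a single (double) tangent line v = 0, i.e. y = 2. Restricting the cubic part to that line (v = 0) leaves -3*u**3 ≠ 0, so f is not divisible by v and the branch is v² ≈ 3*u**3 to lowest order — this is a cusp.
Classification: cusp.


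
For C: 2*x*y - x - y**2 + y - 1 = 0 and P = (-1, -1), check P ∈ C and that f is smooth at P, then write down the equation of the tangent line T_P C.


Tangent line at P: -3*x + y - 2 = 0.

Step 1: f(-1, -1) = 0, so P lies on C.
Step 2: partial derivatives
  f_x(x, y) = 2*y - 1, f_y(x, y) = 2*x - 2*y + 1.
  f_x(P) = -3, f_y(P) = 1 (gradient nonzero, so P is smooth).
Step 3: tangent line at P: -3·(x − -1) + 1·(y − -1) = 0.
Expanding: -3*x + y - 2 = 0.


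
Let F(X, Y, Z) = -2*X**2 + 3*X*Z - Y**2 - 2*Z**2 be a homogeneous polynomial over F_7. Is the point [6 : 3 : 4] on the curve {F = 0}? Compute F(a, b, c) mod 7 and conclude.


F(6,3,4) ≡ 1 (mod 7); P is NOT on the curve.

Evaluate F(6, 3, 4) term-by-term (mod 7).
  -2*X**2 ↦ -2·36·1·1 = -72
  3*X*Z ↦ 3·6·1·4 = 72
  -Y**2 ↦ -1·1·9·1 = -9
  -2*Z**2 ↦ -2·1·1·16 = -32
Sum: F(6, 3, 4) = (-72) + (72) + (-9) + (-32) = -41.
Reducing mod 7: -41 ≡ 1 (mod 7).
Since F(a, b, c) ≡ 1 ≠ 0 (mod 7), P does NOT lie on the curve.


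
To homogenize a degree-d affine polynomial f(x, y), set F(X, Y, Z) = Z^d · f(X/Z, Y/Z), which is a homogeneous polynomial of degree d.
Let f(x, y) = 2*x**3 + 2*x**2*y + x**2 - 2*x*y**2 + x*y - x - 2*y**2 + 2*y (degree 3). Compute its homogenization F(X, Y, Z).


F(X, Y, Z) = 2*X**3 + 2*X**2*Y + X**2*Z - 2*X*Y**2 + X*Y*Z - X*Z**2 - 2*Y**2*Z + 2*Y*Z**2

deg(f) = 3.
Substitute x = X/Z, y = Y/Z into f, then multiply by Z^3.
  monomial 2·x^3·y^0 ↦ 2·X^3·Y^0·Z^0.
  monomial 2·x^2·y^1 ↦ 2·X^2·Y^1·Z^0.
  monomial 1·x^2·y^0 ↦ 1·X^2·Y^0·Z^1.
  monomial -2·x^1·y^2 ↦ -2·X^1·Y^2·Z^0.
  monomial 1·x^1·y^1 ↦ 1·X^1·Y^1·Z^1.
  monomial -1·x^1·y^0 ↦ -1·X^1·Y^0·Z^2.
  monomial -2·x^0·y^2 ↦ -2·X^0·Y^2·Z^1.
  monomial 2·x^0·y^1 ↦ 2·X^0·Y^1·Z^2.
Collecting: F(X, Y, Z) = 2*X**3 + 2*X**2*Y + X**2*Z - 2*X*Y**2 + X*Y*Z - X*Z**2 - 2*Y**2*Z + 2*Y*Z**2.


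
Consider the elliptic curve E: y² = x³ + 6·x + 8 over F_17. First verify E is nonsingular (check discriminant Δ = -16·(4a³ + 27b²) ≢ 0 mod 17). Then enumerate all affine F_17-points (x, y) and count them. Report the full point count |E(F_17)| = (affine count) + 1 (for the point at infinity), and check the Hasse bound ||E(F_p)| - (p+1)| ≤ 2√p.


Affine points = {(0, 5), (0, 12), (1, 7), (1, 10), (3, 6), (3, 11), (7, 6), (7, 11), (9, 3), (9, 14), (16, 1), (16, 16)}; affine count = 12; |E(F_17)| = 13.

Discriminant check: Δ ∝ 4a³ + 27b² = 4·6³ + 27·8² = 4·216 + 27·64 ≡ 8 (mod 17). Nonzero ⇒ E is nonsingular.
For each x ∈ F_17, compute rhs = x³ + 6·x + 8 mod 17, then count y ∈ F_17 with y² ≡ rhs.
  x = 0: rhs = 8, matching y values: 5, 12 (2 points).
  x = 1: rhs = 15, matching y values: 7, 10 (2 points).
  x = 2: rhs = 11, matching y values: none (0 points).
  x = 3: rhs = 2, matching y values: 6, 11 (2 points).
  x = 4: rhs = 11, matching y values: none (0 points).
  x = 5: rhs = 10, matching y values: none (0 points).
  x = 6: rhs = 5, matching y values: none (0 points).
  x = 7: rhs = 2, matching y values: 6, 11 (2 points).
  x = 8: rhs = 7, matching y values: none (0 points).
  x = 9: rhs = 9, matching y values: 3, 14 (2 points).
  x = 10: rhs = 14, matching y values: none (0 points).
  x = 11: rhs = 11, matching y values: none (0 points).
  x = 12: rhs = 6, matching y values: none (0 points).
  x = 13: rhs = 5, matching y values: none (0 points).
  x = 14: rhs = 14, matching y values: none (0 points).
  x = 15: rhs = 5, matching y values: none (0 points).
  x = 16: rhs = 1, matching y values: 1, 16 (2 points).
Total affine count: 12.
Full point count |E(F_17)| = 12 + 1 = 13.
Hasse bound: |13 − (17+1)| = |-5| = 5 ≤ 2√17 ≈ 8.2462 ✓.


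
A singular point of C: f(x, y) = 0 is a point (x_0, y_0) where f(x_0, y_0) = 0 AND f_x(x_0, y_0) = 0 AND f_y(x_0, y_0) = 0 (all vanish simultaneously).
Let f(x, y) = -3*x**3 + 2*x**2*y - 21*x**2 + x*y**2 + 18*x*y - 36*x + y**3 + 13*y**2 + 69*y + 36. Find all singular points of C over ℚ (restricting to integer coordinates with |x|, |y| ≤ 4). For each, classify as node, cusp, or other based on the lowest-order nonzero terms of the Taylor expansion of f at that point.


Singular points: {(-3, -3)}; classification: cusp.

Compute partial derivatives:
  f_x = -9*x**2 + 4*x*y - 42*x + y**2 + 18*y - 36.
  f_y = 2*x**2 + 2*x*y + 18*x + 3*y**2 + 26*y + 69.
Scan x_0 ∈ {−4, ..., 4}. For each x_0, f_y(x_0, y) is a polynomial in y; find its integer roots y ∈ {−4, ..., 4}, then test f_x and f at those candidates.
  x = -4: f_y(-4, y) = 3*y**2 + 18*y + 29; no integer root y with |y| ≤ 4.
  x = -3: f_y(-3, y) = 3*y**2 + 20*y + 33; vanishes at y ∈ {-3}. (-3, -3): f_x = 0, f = 0 — SINGULAR.
  x = -2: f_y(-2, y) = 3*y**2 + 22*y + 41; no integer root y with |y| ≤ 4.
  x = -1: f_y(-1, y) = 3*y**2 + 24*y + 53; no integer root y with |y| ≤ 4.
  x = 0: f_y(0, y) = 3*y**2 + 26*y + 69; no integer root y with |y| ≤ 4.
  x = 1: f_y(1, y) = 3*y**2 + 28*y + 89; no integer root y with |y| ≤ 4.
  x = 2: f_y(2, y) = 3*y**2 + 30*y + 113; no integer root y with |y| ≤ 4.
  x = 3: f_y(3, y) = 3*y**2 + 32*y + 141; no integer root y with |y| ≤ 4.
  x = 4: f_y(4, y) = 3*y**2 + 34*y + 173; no integer root y with |y| ≤ 4.
Only singular point on the grid: (-3, -3).
Classify: substitute x = -3 + u, y = -3 + v and expand: f = -3*u**3 + 2*u**2*v + u*v**2 + v**3 + v**2.
No constant or linear terms (consistent with a singular point). Quadratic part: v**2. Cubic part: -3*u**3 + 2*u**2*v + u*v**2 + v**3.
The quadratic part v**2 is a perfect square, so there is a single (double) tangent line v = 0, i.e. y = -3. Restricting the cubic part to that line (v = 0) leaves -3*u**3 ≠ 0, so f is not divisible by v and the branch is v² ≈ 3*u**3 to lowest order — this is a cusp.
Classification: cusp.


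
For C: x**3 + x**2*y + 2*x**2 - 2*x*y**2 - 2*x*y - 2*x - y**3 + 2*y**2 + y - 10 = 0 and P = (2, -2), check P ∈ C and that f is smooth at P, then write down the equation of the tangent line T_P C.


Tangent line at P: 6*x - 3*y - 18 = 0.

Step 1: f(2, -2) = 0, so P lies on C.
Step 2: partial derivatives
  f_x(x, y) = 3*x**2 + 2*x*y + 4*x - 2*y**2 - 2*y - 2, f_y(x, y) = x**2 - 4*x*y - 2*x - 3*y**2 + 4*y + 1.
  f_x(P) = 6, f_y(P) = -3 (gradient nonzero, so P is smooth).
Step 3: tangent line at P: 6·(x − 2) + -3·(y − -2) = 0.
Expanding: 6*x - 3*y - 18 = 0.


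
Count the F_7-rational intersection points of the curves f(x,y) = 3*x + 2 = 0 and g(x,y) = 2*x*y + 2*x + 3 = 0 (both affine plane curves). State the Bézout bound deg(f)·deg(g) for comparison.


Common zeros: {(4, 3)}; count = 1; Bézout bound = 2.

deg(f) = 1, deg(g) = 2, so Bézout bound = 2.
Scan x ∈ F_7. For each x, list the y ∈ F_7 with f(x, y) ≡ 0 and those with g(x, y) ≡ 0 (mod 7); the common zeros in that column are the intersection.
  x = 0: f ≡ 0 at y ∈ ∅; g ≡ 0 at y ∈ ∅; common: ∅.
  x = 1: f ≡ 0 at y ∈ ∅; g ≡ 0 at y ∈ {1}; common: ∅.
  x = 2: f ≡ 0 at y ∈ ∅; g ≡ 0 at y ∈ {0}; common: ∅.
  x = 3: f ≡ 0 at y ∈ ∅; g ≡ 0 at y ∈ {2}; common: ∅.
  x = 4: f ≡ 0 at y ∈ {0, 1, 2, 3, 4, 5, 6}; g ≡ 0 at y ∈ {3}; common: {3}.
  x = 5: f ≡ 0 at y ∈ ∅; g ≡ 0 at y ∈ {5}; common: ∅.
  x = 6: f ≡ 0 at y ∈ ∅; g ≡ 0 at y ∈ {4}; common: ∅.
Collecting: common zeros = {(4, 3)}, so the count is 1.
Comparison with the Bézout bound: 1 ≤ 2 = deg(f)·deg(g), as expected for curves with no common component (the affine F_7-count falls short of the bound because intersections may lie at infinity, over extension fields, or carry multiplicity).


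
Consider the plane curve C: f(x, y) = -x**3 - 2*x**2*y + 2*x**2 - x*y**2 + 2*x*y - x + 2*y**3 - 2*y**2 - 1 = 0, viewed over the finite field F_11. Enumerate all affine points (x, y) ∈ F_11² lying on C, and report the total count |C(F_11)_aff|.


Affine F_11-points: {(2, 2), (4, 7), (7, 0), (7, 4), (7, 6), (10, 1), (10, 4)}; count = 7.

For each of the 121 pairs (x, y) ∈ F_11², evaluate f(x, y) mod 11. Record the zeros.
  x = 0: [0↦10, 1↦10, 2↦7, 3↦2, 4↦7, 5↦1, 6↦7, 7↦4, 8↦4, 9↦8, 10↦6]  zeros at y ∈ ∅
  x = 1: [0↦10, 1↦9, 2↦3, 3↦4, 4↦2, 5↦9, 6↦4, 7↦10, 8↦6, 9↦4, 10↦5]  zeros at y ∈ ∅
  x = 2: [0↦8, 1↦2, 2↦0, 3↦3, 4↦1, 5↦6, 6↦8, 7↦8, 8↦7, 9↦6, 10↦6]  zeros at y ∈ {2}
  x = 3: [0↦9, 1↦5, 2↦3, 3↦4, 4↦9, 5↦8, 6↦2, 7↦3, 8↦1, 9↦8, 10↦3]  zeros at y ∈ ∅
  x = 4: [0↦7, 1↦1, 2↦6, 3↦1, 4↦9, 5↦9, 6↦2, 7↦0, 8↦4, 9↦4, 10↦1]  zeros at y ∈ {7}
  x = 5: [0↦7, 1↦6, 2↦3, 3↦10, 4↦6, 5↦3, 6↦2, 7↦4, 8↦10, 9↦10, 10↦5]  zeros at y ∈ ∅
  x = 6: [0↦3, 1↦3, 2↦10, 3↦3, 4↦5, 5↦6, 6↦7, 7↦9, 8↦2, 9↦9, 10↦9]  zeros at y ∈ ∅
  x = 7: [0↦0, 1↦8, 2↦10, 3↦7, 4↦0, 5↦1, 6↦0, 7↦9, 8↦7, 9↦6, 10↦7]  zeros at y ∈ {0, 4, 6}
  x = 8: [0↦3, 1↦4, 2↦8, 3↦5, 4↦7, 5↦4, 6↦8, 7↦9, 8↦8, 9↦6, 10↦4]  zeros at y ∈ ∅
  x = 9: [0↦6, 1↦7, 2↦9, 3↦2, 4↦9, 5↦9, 6↦3, 7↦3, 8↦10, 9↦3, 10↦5]  zeros at y ∈ ∅
  x = 10: [0↦3, 1↦0, 2↦7, 3↦3, 4↦0, 5↦10, 6↦1, 7↦7, 8↦7, 9↦2, 10↦4]  zeros at y ∈ {1, 4}
Collecting zeros: affine points = {(2, 2), (4, 7), (7, 0), (7, 4), (7, 6), (10, 1), (10, 4)}.
Total count |C(F_11)_aff| = 7.


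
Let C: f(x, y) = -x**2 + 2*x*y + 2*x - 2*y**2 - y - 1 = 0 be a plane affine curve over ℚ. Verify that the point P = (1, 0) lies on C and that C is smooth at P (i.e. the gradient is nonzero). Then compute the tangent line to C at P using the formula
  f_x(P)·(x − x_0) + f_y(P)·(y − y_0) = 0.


Tangent line at P: y = 0.

Step 1: f(1, 0) = 0, so P lies on C.
Step 2: partial derivatives
  f_x(x, y) = -2*x + 2*y + 2, f_y(x, y) = 2*x - 4*y - 1.
  f_x(P) = 0, f_y(P) = 1 (gradient nonzero, so P is smooth).
Step 3: tangent line at P: 0·(x − 1) + 1·(y − 0) = 0.
Expanding: y = 0.


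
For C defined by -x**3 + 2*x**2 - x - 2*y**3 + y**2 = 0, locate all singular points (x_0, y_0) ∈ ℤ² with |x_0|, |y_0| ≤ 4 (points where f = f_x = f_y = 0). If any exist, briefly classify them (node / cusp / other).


Singular points: {(1, 0)}; classification: node.

Compute partial derivatives:
  f_x = -3*x**2 + 4*x - 1.
  f_y = -6*y**2 + 2*y.
Scan x_0 ∈ {−4, ..., 4}. For each x_0, f_y(x_0, y) is a polynomial in y; find its integer roots y ∈ {−4, ..., 4}, then test f_x and f at those candidates.
  x = -4: f_y(-4, y) = -6*y**2 + 2*y; vanishes at y ∈ {0}. (-4, 0): f_x = -65 ≠ 0.
  x = -3: f_y(-3, y) = -6*y**2 + 2*y; vanishes at y ∈ {0}. (-3, 0): f_x = -40 ≠ 0.
  x = -2: f_y(-2, y) = -6*y**2 + 2*y; vanishes at y ∈ {0}. (-2, 0): f_x = -21 ≠ 0.
  x = -1: f_y(-1, y) = -6*y**2 + 2*y; vanishes at y ∈ {0}. (-1, 0): f_x = -8 ≠ 0.
  x = 0: f_y(0, y) = -6*y**2 + 2*y; vanishes at y ∈ {0}. (0, 0): f_x = -1 ≠ 0.
  x = 1: f_y(1, y) = -6*y**2 + 2*y; vanishes at y ∈ {0}. (1, 0): f_x = 0, f = 0 — SINGULAR.
  x = 2: f_y(2, y) = -6*y**2 + 2*y; vanishes at y ∈ {0}. (2, 0): f_x = -5 ≠ 0.
  x = 3: f_y(3, y) = -6*y**2 + 2*y; vanishes at y ∈ {0}. (3, 0): f_x = -16 ≠ 0.
  x = 4: f_y(4, y) = -6*y**2 + 2*y; vanishes at y ∈ {0}. (4, 0): f_x = -33 ≠ 0.
Only singular point on the grid: (1, 0).
Classify: substitute x = 1 + u, y = 0 + v and expand: f = -u**3 - u**2 - 2*v**3 + v**2.
No constant or linear terms (consistent with a singular point). Quadratic part: -u**2 + v**2. Cubic part: -u**3 - 2*v**3.
The quadratic part v**2 - u**2 = (v − u)(v + u) splits into two distinct linear factors, so there are two distinct tangent lines y − 0 = ±(x − 1) — this is a node (ordinary double point).
Classification: node.


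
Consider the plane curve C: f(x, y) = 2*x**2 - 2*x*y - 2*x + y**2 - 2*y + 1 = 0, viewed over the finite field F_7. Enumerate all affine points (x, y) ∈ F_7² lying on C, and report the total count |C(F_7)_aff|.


Affine F_7-points: {(0, 1), (2, 1), (2, 5), (4, 5), (5, 2), (5, 3), (6, 3), (6, 4)}; count = 8.

For each of the 49 pairs (x, y) ∈ F_7², evaluate f(x, y) mod 7. Record the zeros.
  x = 0: [0↦1, 1↦0, 2↦1, 3↦4, 4↦2, 5↦2, 6↦4]  zeros at y ∈ {1}
  x = 1: [0↦1, 1↦5, 2↦4, 3↦5, 4↦1, 5↦6, 6↦6]  zeros at y ∈ ∅
  x = 2: [0↦5, 1↦0, 2↦4, 3↦3, 4↦4, 5↦0, 6↦5]  zeros at y ∈ {1, 5}
  x = 3: [0↦6, 1↦6, 2↦1, 3↦5, 4↦4, 5↦5, 6↦1]  zeros at y ∈ ∅
  x = 4: [0↦4, 1↦2, 2↦2, 3↦4, 4↦1, 5↦0, 6↦1]  zeros at y ∈ {5}
  x = 5: [0↦6, 1↦2, 2↦0, 3↦0, 4↦2, 5↦6, 6↦5]  zeros at y ∈ {2, 3}
  x = 6: [0↦5, 1↦6, 2↦2, 3↦0, 4↦0, 5↦2, 6↦6]  zeros at y ∈ {3, 4}
Collecting zeros: affine points = {(0, 1), (2, 1), (2, 5), (4, 5), (5, 2), (5, 3), (6, 3), (6, 4)}.
Total count |C(F_7)_aff| = 8.


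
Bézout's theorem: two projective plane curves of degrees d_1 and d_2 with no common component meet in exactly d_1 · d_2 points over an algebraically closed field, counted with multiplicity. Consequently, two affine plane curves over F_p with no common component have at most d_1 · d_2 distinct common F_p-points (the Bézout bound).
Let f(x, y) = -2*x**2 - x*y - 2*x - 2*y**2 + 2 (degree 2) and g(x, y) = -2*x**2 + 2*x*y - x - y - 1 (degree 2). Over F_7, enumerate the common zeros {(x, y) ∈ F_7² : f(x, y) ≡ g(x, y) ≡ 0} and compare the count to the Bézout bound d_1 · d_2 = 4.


Common zeros: {(0, 6), (3, 3)}; count = 2; Bézout bound = 4.

deg(f) = 2, deg(g) = 2, so Bézout bound = 4.
Scan x ∈ F_7. For each x, list the y ∈ F_7 with f(x, y) ≡ 0 and those with g(x, y) ≡ 0 (mod 7); the common zeros in that column are the intersection.
  x = 0: f ≡ 0 at y ∈ {1, 6}; g ≡ 0 at y ∈ {6}; common: {6}.
  x = 1: f ≡ 0 at y ∈ ∅; g ≡ 0 at y ∈ {4}; common: ∅.
  x = 2: f ≡ 0 at y ∈ {1, 5}; g ≡ 0 at y ∈ {6}; common: ∅.
  x = 3: f ≡ 0 at y ∈ {3, 6}; g ≡ 0 at y ∈ {3}; common: {3}.
  x = 4: f ≡ 0 at y ∈ ∅; g ≡ 0 at y ∈ ∅; common: ∅.
  x = 5: f ≡ 0 at y ∈ {3, 5}; g ≡ 0 at y ∈ {0}; common: ∅.
  x = 6: f ≡ 0 at y ∈ ∅; g ≡ 0 at y ∈ {4}; common: ∅.
Collecting: common zeros = {(0, 6), (3, 3)}, so the count is 2.
Comparison with the Bézout bound: 2 ≤ 4 = deg(f)·deg(g), as expected for curves with no common component (the affine F_7-count falls short of the bound because intersections may lie at infinity, over extension fields, or carry multiplicity).


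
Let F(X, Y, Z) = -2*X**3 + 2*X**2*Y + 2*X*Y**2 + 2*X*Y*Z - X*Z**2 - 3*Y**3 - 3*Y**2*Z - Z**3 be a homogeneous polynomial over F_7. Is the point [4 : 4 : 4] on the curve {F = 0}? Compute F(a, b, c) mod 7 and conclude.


F(4,4,4) ≡ 3 (mod 7); P is NOT on the curve.

Evaluate F(4, 4, 4) term-by-term (mod 7).
  -2*X**3 ↦ -2·64·1·1 = -128
  2*X**2*Y ↦ 2·16·4·1 = 128
  2*X*Y**2 ↦ 2·4·16·1 = 128
  2*X*Y*Z ↦ 2·4·4·4 = 128
  -X*Z**2 ↦ -1·4·1·16 = -64
  -3*Y**3 ↦ -3·1·64·1 = -192
  -3*Y**2*Z ↦ -3·1·16·4 = -192
  -Z**3 ↦ -1·1·1·64 = -64
Sum: F(4, 4, 4) = (-128) + (128) + (128) + (128) + (-64) + (-192) + (-192) + (-64) = -256.
Reducing mod 7: -256 ≡ 3 (mod 7).
Since F(a, b, c) ≡ 3 ≠ 0 (mod 7), P does NOT lie on the curve.
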